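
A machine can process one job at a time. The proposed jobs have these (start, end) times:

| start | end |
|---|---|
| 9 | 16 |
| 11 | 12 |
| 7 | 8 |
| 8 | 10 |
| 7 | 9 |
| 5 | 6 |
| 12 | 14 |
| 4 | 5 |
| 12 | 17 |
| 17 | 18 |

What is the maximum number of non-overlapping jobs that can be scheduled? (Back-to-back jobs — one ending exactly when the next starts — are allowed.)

7

Sorted by end: (4,5)  (5,6)  (7,8)  (7,9)  (8,10)  (11,12)  (12,14)  (9,16)  (12,17)  (17,18)
take (4,5); take (5,6); take (7,8); take (8,10); take (11,12); take (12,14); skip (12,17); take (17,18).
Selected 7 jobs.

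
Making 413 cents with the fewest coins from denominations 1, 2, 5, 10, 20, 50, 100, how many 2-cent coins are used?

1

413 = 4×100 + 1×10 + 1×2 + 1×1
Count of 2: 1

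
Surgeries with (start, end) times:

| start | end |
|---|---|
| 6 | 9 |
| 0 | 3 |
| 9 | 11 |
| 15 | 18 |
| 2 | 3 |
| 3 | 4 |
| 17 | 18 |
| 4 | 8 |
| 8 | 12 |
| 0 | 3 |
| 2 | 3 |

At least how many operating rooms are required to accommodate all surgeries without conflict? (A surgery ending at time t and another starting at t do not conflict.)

4

starts: [0, 0, 2, 2, 3, 4, 6, 8, 9, 15, 17]
ends:   [3, 3, 3, 3, 4, 8, 9, 11, 12, 18, 18]
s0→1 s0→2 s2→3 s2→4  — peak 4.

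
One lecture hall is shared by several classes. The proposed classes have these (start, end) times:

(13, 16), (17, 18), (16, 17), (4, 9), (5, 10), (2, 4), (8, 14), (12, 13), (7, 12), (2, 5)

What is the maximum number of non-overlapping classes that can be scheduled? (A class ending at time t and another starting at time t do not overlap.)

6

Greedy by earliest finish: after sorting by end time, pick each interval compatible with the last pick.
By end time: (2,4), (2,5), (4,9), (5,10), (7,12), (12,13), (8,14), (13,16), (16,17), (17,18).
Pick (2,4); next start ≥ 4 → (4,9); next start ≥ 9 → (12,13); next start ≥ 13 → (13,16); next start ≥ 16 → (16,17); next start ≥ 17 → (17,18).
Selected 6 classes.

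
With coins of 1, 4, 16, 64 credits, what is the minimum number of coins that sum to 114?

6

Use the largest denomination that fits, subtract, and repeat.
114 − 1×64→50 − 3×16→2 − 2×1→0
Total coins = 1 + 3 + 2 = 6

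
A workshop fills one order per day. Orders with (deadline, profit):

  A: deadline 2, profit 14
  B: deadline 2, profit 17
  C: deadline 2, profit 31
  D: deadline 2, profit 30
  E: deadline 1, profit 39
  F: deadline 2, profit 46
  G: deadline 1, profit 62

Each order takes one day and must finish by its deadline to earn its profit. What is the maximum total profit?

108

Profit order: G=62 F=46 E=39 C=31 D=30 B=17 A=14
Assign: G→slot 1, F→slot 2, E skipped, C skipped, D skipped, B skipped, A skipped.
Slots: [1:G] [2:F]
Profit = 62 + 46 = 108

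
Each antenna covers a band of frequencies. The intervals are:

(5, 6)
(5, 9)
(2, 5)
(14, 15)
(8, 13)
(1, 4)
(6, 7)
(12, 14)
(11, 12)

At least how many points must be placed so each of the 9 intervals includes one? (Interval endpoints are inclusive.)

4

Process intervals by earliest right end; each time one isn't hit yet, stab at its right endpoint.
Sorted: [1,4] [2,5] [5,6] [6,7] [5,9] [11,12] [8,13] [12,14] [14,15]
{[1,4],[2,5]} hit by 4; {[5,6],[6,7],[5,9]} hit by 6; {[11,12],[8,13],[12,14]} hit by 12; {[14,15]} hit by 15.
Points: 4, 6, 12, 15 (4 total).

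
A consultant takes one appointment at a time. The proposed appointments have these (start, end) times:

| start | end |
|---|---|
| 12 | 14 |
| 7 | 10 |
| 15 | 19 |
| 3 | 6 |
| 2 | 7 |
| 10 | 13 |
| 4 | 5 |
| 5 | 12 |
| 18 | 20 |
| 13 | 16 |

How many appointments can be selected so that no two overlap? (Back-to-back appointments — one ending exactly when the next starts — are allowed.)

5

By end time: (4,5), (3,6), (2,7), (7,10), (5,12), (10,13), (12,14), (13,16), (15,19), (18,20).
Pick (4,5); next start ≥ 5 → (7,10); next start ≥ 10 → (10,13); next start ≥ 13 → (13,16); next start ≥ 16 → (18,20).
Selected 5 appointments.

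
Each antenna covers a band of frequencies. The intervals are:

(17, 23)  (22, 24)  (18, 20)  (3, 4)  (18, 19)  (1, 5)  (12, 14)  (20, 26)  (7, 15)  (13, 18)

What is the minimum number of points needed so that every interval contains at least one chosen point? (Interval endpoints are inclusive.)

Process intervals by earliest right end; each time one isn't hit yet, stab at its right endpoint.
By right end: [3,4]  [1,5]  [12,14]  [7,15]  [13,18]  [18,19]  [18,20]  [17,23]  [22,24]  [20,26]
[3,4] uncovered → point at 4; [12,14] uncovered → point at 14; [18,19] uncovered → point at 19; [22,24] uncovered → point at 24.
Points: 4, 14, 19, 24 (4 total).

4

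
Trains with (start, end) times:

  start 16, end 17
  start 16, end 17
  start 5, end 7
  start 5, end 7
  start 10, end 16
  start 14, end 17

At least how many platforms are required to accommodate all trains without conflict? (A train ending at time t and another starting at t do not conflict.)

3

starts: [5, 5, 10, 14, 16, 16]
ends:   [7, 7, 16, 17, 17, 17]
s5→1 s5→2 e7→1 e7→0 s10→1 s14→2 e16→1 s16→2 s16→3  — peak 3.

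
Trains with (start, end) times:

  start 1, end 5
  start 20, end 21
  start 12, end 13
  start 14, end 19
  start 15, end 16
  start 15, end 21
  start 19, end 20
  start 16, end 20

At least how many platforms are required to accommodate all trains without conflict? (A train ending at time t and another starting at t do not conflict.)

3

Count concurrent intervals with a sweep; the peak is the room count.
starts: [1, 12, 14, 15, 15, 16, 19, 20]
ends:   [5, 13, 16, 19, 20, 20, 21, 21]
s1→1 e5→0 s12→1 e13→0 s14→1 s15→2 s15→3  — peak 3.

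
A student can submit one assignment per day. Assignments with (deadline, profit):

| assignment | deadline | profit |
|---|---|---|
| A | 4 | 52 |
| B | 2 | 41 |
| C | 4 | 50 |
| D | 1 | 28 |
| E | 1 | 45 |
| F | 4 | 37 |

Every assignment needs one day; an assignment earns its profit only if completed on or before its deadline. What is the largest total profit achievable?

188

Take jobs in profit order; each goes to the latest open slot no later than its deadline.
By profit: A(d4,52), C(d4,50), E(d1,45), B(d2,41), F(d4,37), D(d1,28)
A→slot 4; C→slot 3; E→slot 1; B→slot 2; F skipped; D skipped.
Profit = 45 + 41 + 50 + 52 = 188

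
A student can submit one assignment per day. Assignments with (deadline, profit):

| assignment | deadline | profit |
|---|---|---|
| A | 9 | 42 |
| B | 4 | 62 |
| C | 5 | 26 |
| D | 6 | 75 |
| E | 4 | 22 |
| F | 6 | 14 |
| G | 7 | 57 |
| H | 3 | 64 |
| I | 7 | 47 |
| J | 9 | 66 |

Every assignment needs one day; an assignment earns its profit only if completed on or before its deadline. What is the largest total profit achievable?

461

Take jobs in profit order; each goes to the latest open slot no later than its deadline.
Profit order: D=75 J=66 H=64 B=62 G=57 I=47 A=42 C=26 E=22 F=14
Assign: D→slot 6, J→slot 9, H→slot 3, B→slot 4, G→slot 7, I→slot 5, A→slot 8, C→slot 2, E→slot 1, F skipped.
Slots: [1:E] [2:C] [3:H] [4:B] [5:I] [6:D] [7:G] [8:A] [9:J]
Profit = 22 + 26 + 64 + 62 + 47 + 75 + 57 + 42 + 66 = 461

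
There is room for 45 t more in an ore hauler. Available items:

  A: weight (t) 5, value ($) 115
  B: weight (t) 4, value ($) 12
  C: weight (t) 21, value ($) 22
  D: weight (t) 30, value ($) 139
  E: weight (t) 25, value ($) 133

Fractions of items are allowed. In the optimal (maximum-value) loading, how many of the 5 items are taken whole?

2

Greedy by value/weight ratio, highest first.
Ratios (sorted): A 23.00, E 5.32, D 4.63, B 3.00, C 1.05
take A (5 @ 115); take E (25 @ 133); take 15/30 of D → 69.50. Capacity used 45/45.
2 item(s) taken whole; one partial (take 15/30 of D).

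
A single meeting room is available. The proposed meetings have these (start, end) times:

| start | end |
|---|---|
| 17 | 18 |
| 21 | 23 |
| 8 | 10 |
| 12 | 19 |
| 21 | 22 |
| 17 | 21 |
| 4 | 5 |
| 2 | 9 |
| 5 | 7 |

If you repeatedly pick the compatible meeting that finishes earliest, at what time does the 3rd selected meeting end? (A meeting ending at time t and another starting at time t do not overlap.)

Greedy by earliest finish: after sorting by end time, pick each interval compatible with the last pick.
Sorted by end: (4,5)  (5,7)  (2,9)  (8,10)  (17,18)  (12,19)  (17,21)  (21,22)  (21,23)
take (4,5); take (5,7); take (8,10); take (17,18); take (21,22).
Selected: (4,5) (5,7) (8,10) (17,18) (21,22)

10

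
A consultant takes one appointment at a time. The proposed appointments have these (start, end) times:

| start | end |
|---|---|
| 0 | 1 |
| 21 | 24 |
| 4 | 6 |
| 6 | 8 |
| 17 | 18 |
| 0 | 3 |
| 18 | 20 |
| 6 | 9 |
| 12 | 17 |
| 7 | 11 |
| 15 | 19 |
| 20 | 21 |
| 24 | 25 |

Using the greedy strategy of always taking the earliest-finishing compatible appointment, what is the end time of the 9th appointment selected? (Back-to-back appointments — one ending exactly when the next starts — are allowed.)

25

Sorted by end: (0,1)  (0,3)  (4,6)  (6,8)  (6,9)  (7,11)  (12,17)  (17,18)  (15,19)  (18,20)  (20,21)  (21,24)  (24,25)
take (0,1); take (4,6); take (6,8); skip (6,9); take (12,17); take (17,18); take (18,20); take (20,21); take (21,24); take (24,25).
Selected: (0,1) (4,6) (6,8) (12,17) (17,18) (18,20) (20,21) (21,24) (24,25)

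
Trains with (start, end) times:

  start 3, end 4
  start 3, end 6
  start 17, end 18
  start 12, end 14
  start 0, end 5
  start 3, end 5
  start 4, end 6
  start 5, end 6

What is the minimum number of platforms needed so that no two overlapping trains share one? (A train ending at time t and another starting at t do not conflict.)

The answer is the maximum number of intervals overlapping at any instant.
starts: [0, 3, 3, 3, 4, 5, 12, 17]
ends:   [4, 5, 5, 6, 6, 6, 14, 18]
s0→1 s3→2 s3→3 s3→4  — peak 4.

4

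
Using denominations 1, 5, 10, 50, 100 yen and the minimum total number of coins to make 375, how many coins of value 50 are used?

1

Use the largest denomination that fits, subtract, and repeat.
375 − 3×100→75 − 1×50→25 − 2×10→5 − 1×5→0
Count of 50: 1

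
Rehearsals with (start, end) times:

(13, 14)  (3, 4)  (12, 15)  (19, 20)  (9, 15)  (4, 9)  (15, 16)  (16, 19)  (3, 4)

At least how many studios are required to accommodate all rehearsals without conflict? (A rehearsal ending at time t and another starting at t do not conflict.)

Count concurrent intervals with a sweep; the peak is the room count.
starts: [3, 3, 4, 9, 12, 13, 15, 16, 19]
ends:   [4, 4, 9, 14, 15, 15, 16, 19, 20]
s3→1 s3→2 e4→1 e4→0 s4→1 e9→0 s9→1 s12→2 s13→3  — peak 3.

3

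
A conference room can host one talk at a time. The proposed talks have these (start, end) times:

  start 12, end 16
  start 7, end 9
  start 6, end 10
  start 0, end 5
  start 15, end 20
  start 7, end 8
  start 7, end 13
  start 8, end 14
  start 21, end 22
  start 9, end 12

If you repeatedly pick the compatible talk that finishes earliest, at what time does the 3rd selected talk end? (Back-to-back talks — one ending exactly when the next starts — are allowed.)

Sorted by end: (0,5)  (7,8)  (7,9)  (6,10)  (9,12)  (7,13)  (8,14)  (12,16)  (15,20)  (21,22)
take (0,5); take (7,8); skip (6,10); take (9,12); skip (7,13); take (12,16); take (21,22).
Selected: (0,5) (7,8) (9,12) (12,16) (21,22)

12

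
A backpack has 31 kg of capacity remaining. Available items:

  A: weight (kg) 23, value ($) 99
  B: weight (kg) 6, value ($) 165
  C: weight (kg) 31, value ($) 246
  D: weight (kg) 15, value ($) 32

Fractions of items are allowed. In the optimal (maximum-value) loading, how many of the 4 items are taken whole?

1

Order: B (165/6=27.50) > C (246/31=7.94) > A (99/23=4.30) > D (32/15=2.13)
Fill: take B (6 @ 165) → take 25/31 of C → 198.39; 31/31 used.
1 item(s) taken whole; one partial (take 25/31 of C).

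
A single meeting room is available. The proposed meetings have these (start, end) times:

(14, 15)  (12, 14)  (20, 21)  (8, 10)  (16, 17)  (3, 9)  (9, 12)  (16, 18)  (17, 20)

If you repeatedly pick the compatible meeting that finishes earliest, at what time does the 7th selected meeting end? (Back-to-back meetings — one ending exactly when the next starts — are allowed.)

21

Order by finish time; keep every interval that doesn't clash with the previous kept one.
Sorted by end: (3,9)  (8,10)  (9,12)  (12,14)  (14,15)  (16,17)  (16,18)  (17,20)  (20,21)
take (3,9); take (9,12); take (12,14); take (14,15); take (16,17); skip (16,18); take (17,20); take (20,21).
Selected: (3,9) (9,12) (12,14) (14,15) (16,17) (17,20) (20,21)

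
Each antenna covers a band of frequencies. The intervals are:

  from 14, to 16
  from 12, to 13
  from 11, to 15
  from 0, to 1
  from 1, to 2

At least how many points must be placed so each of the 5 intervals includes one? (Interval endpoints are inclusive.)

Sort by right endpoint; whenever an interval is uncovered, place a point at its right end.
Sorted: [0,1] [1,2] [12,13] [11,15] [14,16]
{[0,1],[1,2]} hit by 1; {[12,13],[11,15]} hit by 13; {[14,16]} hit by 16.
Points: 1, 13, 16 (3 total).

3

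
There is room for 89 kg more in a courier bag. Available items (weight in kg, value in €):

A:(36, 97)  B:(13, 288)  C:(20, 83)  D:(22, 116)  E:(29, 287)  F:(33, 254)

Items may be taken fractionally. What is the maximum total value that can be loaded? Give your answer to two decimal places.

Greedy by value/weight ratio, highest first.
Ratios (sorted): B 22.15, E 9.90, F 7.70, D 5.27, C 4.15, A 2.69
take B (13 @ 288); take E (29 @ 287); take F (33 @ 254); take 14/22 of D → 73.82. Capacity used 89/89.
Total value = 902.82

902.82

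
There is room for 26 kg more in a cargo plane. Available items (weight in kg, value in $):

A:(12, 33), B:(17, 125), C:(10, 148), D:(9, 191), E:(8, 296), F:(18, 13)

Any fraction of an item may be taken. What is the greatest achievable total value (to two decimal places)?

Greedy by value/weight ratio, highest first.
Ratios (sorted): E 37.00, D 21.22, C 14.80, B 7.35, A 2.75, F 0.72
take E (8 @ 296); take D (9 @ 191); take 9/10 of C → 133.20. Capacity used 26/26.
Total value = 620.20

620.20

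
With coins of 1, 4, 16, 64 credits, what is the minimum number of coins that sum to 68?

2

Greedy: take as many of the largest coin as possible, then repeat with the remainder.
68 − 1×64→4 − 1×4→0
Total coins = 1 + 1 = 2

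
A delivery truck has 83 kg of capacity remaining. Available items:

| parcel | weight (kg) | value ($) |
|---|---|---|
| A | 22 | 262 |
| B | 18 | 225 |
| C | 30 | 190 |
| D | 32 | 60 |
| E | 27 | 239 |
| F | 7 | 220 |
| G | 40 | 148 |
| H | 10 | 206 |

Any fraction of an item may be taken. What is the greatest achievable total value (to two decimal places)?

Sort by value per unit weight and fill in that order.
Order: F (220/7=31.43) > H (206/10=20.60) > B (225/18=12.50) > A (262/22=11.91) > E (239/27=8.85) > C (190/30=6.33) > G (148/40=3.70) > D (60/32=1.88)
Fill: take F (7 @ 220) → take H (10 @ 206) → take B (18 @ 225) → take A (22 @ 262) → take 26/27 of E → 230.15; 83/83 used.
Total value = 1143.15

1143.15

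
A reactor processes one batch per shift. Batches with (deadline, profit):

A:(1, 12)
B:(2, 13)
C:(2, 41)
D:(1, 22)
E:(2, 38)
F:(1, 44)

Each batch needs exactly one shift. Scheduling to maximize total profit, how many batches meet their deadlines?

Sort by profit descending; place each in the latest free slot ≤ its deadline.
By profit: F(d1,44), C(d2,41), E(d2,38), D(d1,22), B(d2,13), A(d1,12)
F→slot 1; C→slot 2; E skipped; D skipped; B skipped; A skipped.
2 of 6 scheduled.

2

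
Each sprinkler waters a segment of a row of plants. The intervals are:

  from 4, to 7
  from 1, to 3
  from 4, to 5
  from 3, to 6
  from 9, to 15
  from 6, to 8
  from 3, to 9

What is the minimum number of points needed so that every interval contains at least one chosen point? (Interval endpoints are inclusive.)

Sorted: [1,3] [4,5] [3,6] [4,7] [6,8] [3,9] [9,15]
{[1,3]} hit by 3; {[4,5],[3,6],[4,7]} hit by 5; {[6,8],[3,9]} hit by 8; {[9,15]} hit by 15.
Points: 3, 5, 8, 15 (4 total).

4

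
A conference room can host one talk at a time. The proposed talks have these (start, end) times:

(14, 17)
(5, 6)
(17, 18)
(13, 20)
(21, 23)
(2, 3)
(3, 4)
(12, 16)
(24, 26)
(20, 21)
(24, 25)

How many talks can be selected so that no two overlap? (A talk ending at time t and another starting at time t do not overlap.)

8

Order by finish time; keep every interval that doesn't clash with the previous kept one.
Sorted by end: (2,3)  (3,4)  (5,6)  (12,16)  (14,17)  (17,18)  (13,20)  (20,21)  (21,23)  (24,25)  (24,26)
take (2,3); take (3,4); take (5,6); take (12,16); skip (14,17); take (17,18); take (20,21); take (21,23); take (24,25); skip (24,26).
Selected 8 talks.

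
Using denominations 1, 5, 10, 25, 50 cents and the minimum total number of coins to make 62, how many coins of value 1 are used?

62 = 1×50 + 1×10 + 2×1
Count of 1: 2

2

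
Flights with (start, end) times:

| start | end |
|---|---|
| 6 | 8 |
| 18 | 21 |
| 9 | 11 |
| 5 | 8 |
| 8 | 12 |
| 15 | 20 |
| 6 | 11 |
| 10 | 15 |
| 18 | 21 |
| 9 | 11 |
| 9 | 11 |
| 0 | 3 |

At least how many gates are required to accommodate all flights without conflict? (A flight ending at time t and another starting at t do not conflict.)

6

Count concurrent intervals with a sweep; the peak is the room count.
starts: [0, 5, 6, 6, 8, 9, 9, 9, 10, 15, 18, 18]
ends:   [3, 8, 8, 11, 11, 11, 11, 12, 15, 20, 21, 21]
s0→1 e3→0 s5→1 s6→2 s6→3 e8→2 e8→1 s8→2 s9→3 s9→4 s9→5 s10→6  — peak 6.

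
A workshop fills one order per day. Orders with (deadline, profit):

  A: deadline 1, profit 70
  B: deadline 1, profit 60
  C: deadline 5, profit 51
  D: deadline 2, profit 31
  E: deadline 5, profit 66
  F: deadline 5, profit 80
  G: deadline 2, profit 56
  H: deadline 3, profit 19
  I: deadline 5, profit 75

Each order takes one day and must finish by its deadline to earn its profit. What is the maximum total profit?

Take jobs in profit order; each goes to the latest open slot no later than its deadline.
Profit order: F=80 I=75 A=70 E=66 B=60 G=56 C=51 D=31 H=19
Assign: F→slot 5, I→slot 4, A→slot 1, E→slot 3, B skipped, G→slot 2, C skipped, D skipped, H skipped.
Slots: [1:A] [2:G] [3:E] [4:I] [5:F]
Profit = 70 + 56 + 66 + 75 + 80 = 347

347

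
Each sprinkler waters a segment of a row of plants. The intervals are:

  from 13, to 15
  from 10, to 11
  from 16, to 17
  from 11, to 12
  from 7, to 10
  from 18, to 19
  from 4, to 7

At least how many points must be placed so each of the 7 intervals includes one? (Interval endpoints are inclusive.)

Process intervals by earliest right end; each time one isn't hit yet, stab at its right endpoint.
By right end: [4,7]  [7,10]  [10,11]  [11,12]  [13,15]  [16,17]  [18,19]
[4,7] uncovered → point at 7; [10,11] uncovered → point at 11; [13,15] uncovered → point at 15; [16,17] uncovered → point at 17; [18,19] uncovered → point at 19.
Points: 7, 11, 15, 17, 19 (5 total).

5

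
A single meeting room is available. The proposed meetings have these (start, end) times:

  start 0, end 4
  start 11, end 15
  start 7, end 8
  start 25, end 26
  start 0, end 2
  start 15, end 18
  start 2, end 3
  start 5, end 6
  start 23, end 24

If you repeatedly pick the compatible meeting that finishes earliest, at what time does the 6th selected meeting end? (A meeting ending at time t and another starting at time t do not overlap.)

18

By end time: (0,2), (2,3), (0,4), (5,6), (7,8), (11,15), (15,18), (23,24), (25,26).
Pick (0,2); next start ≥ 2 → (2,3); next start ≥ 3 → (5,6); next start ≥ 6 → (7,8); next start ≥ 8 → (11,15); next start ≥ 15 → (15,18); next start ≥ 18 → (23,24); next start ≥ 24 → (25,26).
Selected: (0,2) (2,3) (5,6) (7,8) (11,15) (15,18) (23,24) (25,26)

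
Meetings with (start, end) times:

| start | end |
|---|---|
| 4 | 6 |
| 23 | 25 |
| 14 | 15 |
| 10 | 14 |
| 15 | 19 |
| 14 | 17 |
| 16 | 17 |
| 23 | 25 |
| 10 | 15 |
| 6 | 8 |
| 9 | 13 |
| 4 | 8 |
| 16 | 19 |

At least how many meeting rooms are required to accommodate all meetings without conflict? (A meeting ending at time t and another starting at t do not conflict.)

4

Events (time:±→running): 4:+→1 4:+→2 6:-→1 6:+→2 8:-→1 8:-→0 9:+→1 10:+→2 10:+→3 13:-→2 14:-→1 14:+→2 14:+→3 15:-→2 15:-→1 15:+→2 16:+→3 16:+→4 … peak 4.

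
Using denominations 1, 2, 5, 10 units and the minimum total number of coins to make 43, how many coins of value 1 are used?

1

Use the largest denomination that fits, subtract, and repeat.
43 − 4×10→3 − 1×2→1 − 1×1→0
Count of 1: 1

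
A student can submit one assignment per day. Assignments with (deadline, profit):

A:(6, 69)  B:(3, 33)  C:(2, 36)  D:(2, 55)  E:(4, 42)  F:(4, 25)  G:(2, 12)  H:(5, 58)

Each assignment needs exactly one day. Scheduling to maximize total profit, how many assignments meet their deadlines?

Sort by profit descending; place each in the latest free slot ≤ its deadline.
Profit order: A=69 H=58 D=55 E=42 C=36 B=33 F=25 G=12
Assign: A→slot 6, H→slot 5, D→slot 2, E→slot 4, C→slot 1, B→slot 3, F skipped, G skipped.
Slots: [1:C] [2:D] [3:B] [4:E] [5:H] [6:A]
6 of 8 scheduled.

6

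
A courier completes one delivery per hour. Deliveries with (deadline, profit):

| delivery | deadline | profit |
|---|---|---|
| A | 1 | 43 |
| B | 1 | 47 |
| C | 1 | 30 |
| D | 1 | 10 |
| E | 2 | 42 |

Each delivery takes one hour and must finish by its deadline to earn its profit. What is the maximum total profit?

By profit: B(d1,47), A(d1,43), E(d2,42), C(d1,30), D(d1,10)
B→slot 1; A skipped; E→slot 2; C skipped; D skipped.
Profit = 47 + 42 = 89

89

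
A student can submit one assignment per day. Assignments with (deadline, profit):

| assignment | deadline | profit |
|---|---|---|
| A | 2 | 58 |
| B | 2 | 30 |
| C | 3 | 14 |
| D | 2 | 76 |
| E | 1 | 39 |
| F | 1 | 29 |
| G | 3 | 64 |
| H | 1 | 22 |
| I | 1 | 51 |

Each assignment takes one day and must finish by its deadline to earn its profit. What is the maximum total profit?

Profit order: D=76 G=64 A=58 I=51 E=39 B=30 F=29 H=22 C=14
Assign: D→slot 2, G→slot 3, A→slot 1, I skipped, E skipped, B skipped, F skipped, H skipped, C skipped.
Slots: [1:A] [2:D] [3:G]
Profit = 58 + 76 + 64 = 198

198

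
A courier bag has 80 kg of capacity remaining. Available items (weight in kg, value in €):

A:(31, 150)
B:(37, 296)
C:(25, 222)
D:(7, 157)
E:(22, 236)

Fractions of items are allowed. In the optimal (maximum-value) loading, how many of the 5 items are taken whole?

Order: D (157/7=22.43) > E (236/22=10.73) > C (222/25=8.88) > B (296/37=8.00) > A (150/31=4.84)
Fill: take D (7 @ 157) → take E (22 @ 236) → take C (25 @ 222) → take 26/37 of B → 208.00; 80/80 used.
3 item(s) taken whole; one partial (take 26/37 of B).

3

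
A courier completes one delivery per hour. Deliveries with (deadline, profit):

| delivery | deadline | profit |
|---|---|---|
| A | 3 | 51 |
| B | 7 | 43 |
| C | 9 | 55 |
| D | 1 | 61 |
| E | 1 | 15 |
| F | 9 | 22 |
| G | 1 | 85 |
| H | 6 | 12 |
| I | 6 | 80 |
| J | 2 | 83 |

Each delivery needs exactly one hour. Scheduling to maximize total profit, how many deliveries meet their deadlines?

Take jobs in profit order; each goes to the latest open slot no later than its deadline.
By profit: G(d1,85), J(d2,83), I(d6,80), D(d1,61), C(d9,55), A(d3,51), B(d7,43), F(d9,22), E(d1,15), H(d6,12)
G→slot 1; J→slot 2; I→slot 6; D skipped; C→slot 9; A→slot 3; B→slot 7; F→slot 8; E skipped; H→slot 5.
8 of 10 scheduled.

8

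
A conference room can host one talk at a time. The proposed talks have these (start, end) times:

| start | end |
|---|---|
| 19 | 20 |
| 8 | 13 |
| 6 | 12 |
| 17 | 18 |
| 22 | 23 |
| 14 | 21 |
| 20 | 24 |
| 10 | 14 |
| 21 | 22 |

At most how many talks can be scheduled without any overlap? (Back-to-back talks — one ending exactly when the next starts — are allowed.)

5

Order by finish time; keep every interval that doesn't clash with the previous kept one.
By end time: (6,12), (8,13), (10,14), (17,18), (19,20), (14,21), (21,22), (22,23), (20,24).
Pick (6,12); next start ≥ 12 → (17,18); next start ≥ 18 → (19,20); next start ≥ 20 → (21,22); next start ≥ 22 → (22,23).
Selected 5 talks.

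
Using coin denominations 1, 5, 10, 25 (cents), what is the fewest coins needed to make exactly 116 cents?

116 − 4×25→16 − 1×10→6 − 1×5→1 − 1×1→0
Total coins = 4 + 1 + 1 + 1 = 7

7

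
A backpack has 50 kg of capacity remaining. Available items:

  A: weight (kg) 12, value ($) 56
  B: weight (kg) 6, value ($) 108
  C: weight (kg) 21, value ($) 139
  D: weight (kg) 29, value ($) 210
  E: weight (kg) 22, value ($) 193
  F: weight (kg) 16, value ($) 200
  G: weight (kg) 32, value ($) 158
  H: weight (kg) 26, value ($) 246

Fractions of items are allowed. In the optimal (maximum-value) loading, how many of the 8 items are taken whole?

3

Sort by value per unit weight and fill in that order.
Ratios (sorted): B 18.00, F 12.50, H 9.46, E 8.77, D 7.24, C 6.62, G 4.94, A 4.67
take B (6 @ 108); take F (16 @ 200); take H (26 @ 246); take 2/22 of E → 17.55. Capacity used 50/50.
3 item(s) taken whole; one partial (take 2/22 of E).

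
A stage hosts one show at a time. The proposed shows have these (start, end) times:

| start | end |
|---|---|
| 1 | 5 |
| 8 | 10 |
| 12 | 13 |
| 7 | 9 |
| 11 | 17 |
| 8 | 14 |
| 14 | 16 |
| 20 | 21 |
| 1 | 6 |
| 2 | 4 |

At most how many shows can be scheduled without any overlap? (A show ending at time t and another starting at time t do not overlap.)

Sorted by end: (2,4)  (1,5)  (1,6)  (7,9)  (8,10)  (12,13)  (8,14)  (14,16)  (11,17)  (20,21)
take (2,4); skip (1,6); take (7,9); skip (8,10); take (12,13); take (14,16); skip (11,17); take (20,21).
Selected 5 shows.

5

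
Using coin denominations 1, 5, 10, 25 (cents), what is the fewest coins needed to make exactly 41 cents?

4

41 − 1×25→16 − 1×10→6 − 1×5→1 − 1×1→0
Total coins = 1 + 1 + 1 + 1 = 4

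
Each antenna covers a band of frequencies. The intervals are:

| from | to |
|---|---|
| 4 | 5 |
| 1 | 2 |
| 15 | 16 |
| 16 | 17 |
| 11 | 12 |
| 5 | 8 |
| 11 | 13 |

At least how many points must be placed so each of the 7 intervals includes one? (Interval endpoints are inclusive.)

Process intervals by earliest right end; each time one isn't hit yet, stab at its right endpoint.
Sorted: [1,2] [4,5] [5,8] [11,12] [11,13] [15,16] [16,17]
{[1,2]} hit by 2; {[4,5],[5,8]} hit by 5; {[11,12],[11,13]} hit by 12; {[15,16],[16,17]} hit by 16.
Points: 2, 5, 12, 16 (4 total).

4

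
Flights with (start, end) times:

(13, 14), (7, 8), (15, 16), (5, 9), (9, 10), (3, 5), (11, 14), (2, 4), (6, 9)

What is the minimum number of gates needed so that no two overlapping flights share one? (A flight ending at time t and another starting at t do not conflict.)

The answer is the maximum number of intervals overlapping at any instant.
starts: [2, 3, 5, 6, 7, 9, 11, 13, 15]
ends:   [4, 5, 8, 9, 9, 10, 14, 14, 16]
s2→1 s3→2 e4→1 e5→0 s5→1 s6→2 s7→3  — peak 3.

3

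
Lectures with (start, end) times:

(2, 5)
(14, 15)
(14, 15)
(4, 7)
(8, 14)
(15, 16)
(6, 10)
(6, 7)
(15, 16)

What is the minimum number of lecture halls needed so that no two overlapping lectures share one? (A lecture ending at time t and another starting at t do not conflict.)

Events (time:±→running): 2:+→1 4:+→2 5:-→1 6:+→2 6:+→3 … peak 3.

3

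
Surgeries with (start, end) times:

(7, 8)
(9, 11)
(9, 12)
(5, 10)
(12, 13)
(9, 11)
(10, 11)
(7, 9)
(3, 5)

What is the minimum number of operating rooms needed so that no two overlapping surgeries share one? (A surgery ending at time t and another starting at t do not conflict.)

starts: [3, 5, 7, 7, 9, 9, 9, 10, 12]
ends:   [5, 8, 9, 10, 11, 11, 11, 12, 13]
s3→1 e5→0 s5→1 s7→2 s7→3 e8→2 e9→1 s9→2 s9→3 s9→4  — peak 4.

4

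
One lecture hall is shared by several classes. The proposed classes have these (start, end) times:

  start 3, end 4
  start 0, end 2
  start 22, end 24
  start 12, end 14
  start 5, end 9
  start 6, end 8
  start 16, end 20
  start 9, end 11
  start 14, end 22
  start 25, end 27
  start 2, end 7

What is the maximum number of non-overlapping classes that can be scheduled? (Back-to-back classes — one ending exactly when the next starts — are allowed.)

Sort by end time and greedily take each interval whose start is ≥ the last chosen end.
By end time: (0,2), (3,4), (2,7), (6,8), (5,9), (9,11), (12,14), (16,20), (14,22), (22,24), (25,27).
Pick (0,2); next start ≥ 2 → (3,4); next start ≥ 4 → (6,8); next start ≥ 8 → (9,11); next start ≥ 11 → (12,14); next start ≥ 14 → (16,20); next start ≥ 20 → (22,24); next start ≥ 24 → (25,27).
Selected 8 classes.

8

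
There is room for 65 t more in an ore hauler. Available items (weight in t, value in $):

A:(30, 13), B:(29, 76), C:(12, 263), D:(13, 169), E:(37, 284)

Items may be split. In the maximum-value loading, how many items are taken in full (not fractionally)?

3

Greedy by value/weight ratio, highest first.
Ratios (sorted): C 21.92, D 13.00, E 7.68, B 2.62, A 0.43
take C (12 @ 263); take D (13 @ 169); take E (37 @ 284); take 3/29 of B → 7.86. Capacity used 65/65.
3 item(s) taken whole; one partial (take 3/29 of B).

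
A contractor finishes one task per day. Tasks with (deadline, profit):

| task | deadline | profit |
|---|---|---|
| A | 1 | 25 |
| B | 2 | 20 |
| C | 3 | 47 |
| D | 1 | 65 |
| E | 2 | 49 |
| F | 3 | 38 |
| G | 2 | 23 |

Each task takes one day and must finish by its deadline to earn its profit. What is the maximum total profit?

161

Profit order: D=65 E=49 C=47 F=38 A=25 G=23 B=20
Assign: D→slot 1, E→slot 2, C→slot 3, F skipped, A skipped, G skipped, B skipped.
Slots: [1:D] [2:E] [3:C]
Profit = 65 + 49 + 47 = 161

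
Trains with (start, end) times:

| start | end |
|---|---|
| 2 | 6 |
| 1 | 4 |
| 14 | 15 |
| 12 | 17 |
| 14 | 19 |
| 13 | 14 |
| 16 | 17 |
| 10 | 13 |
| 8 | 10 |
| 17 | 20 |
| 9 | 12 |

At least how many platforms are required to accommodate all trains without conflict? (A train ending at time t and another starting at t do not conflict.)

The answer is the maximum number of intervals overlapping at any instant.
Events (time:±→running): 1:+→1 2:+→2 4:-→1 6:-→0 8:+→1 9:+→2 10:-→1 10:+→2 12:-→1 12:+→2 13:-→1 13:+→2 14:-→1 14:+→2 14:+→3 … peak 3.

3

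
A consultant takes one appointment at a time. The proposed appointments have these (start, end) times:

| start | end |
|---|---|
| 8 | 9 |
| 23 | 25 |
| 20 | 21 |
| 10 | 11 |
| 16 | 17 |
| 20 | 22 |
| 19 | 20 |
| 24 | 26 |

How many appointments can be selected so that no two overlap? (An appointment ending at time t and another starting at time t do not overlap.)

Order by finish time; keep every interval that doesn't clash with the previous kept one.
Sorted by end: (8,9)  (10,11)  (16,17)  (19,20)  (20,21)  (20,22)  (23,25)  (24,26)
take (8,9); take (10,11); take (16,17); take (19,20); take (20,21); take (23,25).
Selected 6 appointments.

6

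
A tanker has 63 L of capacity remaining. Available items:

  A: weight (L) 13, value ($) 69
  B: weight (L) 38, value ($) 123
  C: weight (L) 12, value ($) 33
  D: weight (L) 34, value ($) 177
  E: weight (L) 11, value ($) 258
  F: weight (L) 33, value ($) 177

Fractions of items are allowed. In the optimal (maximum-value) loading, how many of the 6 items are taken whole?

3

Greedy by value/weight ratio, highest first.
Order: E (258/11=23.45) > F (177/33=5.36) > A (69/13=5.31) > D (177/34=5.21) > B (123/38=3.24) > C (33/12=2.75)
Fill: take E (11 @ 258) → take F (33 @ 177) → take A (13 @ 69) → take 6/34 of D → 31.24; 63/63 used.
3 item(s) taken whole; one partial (take 6/34 of D).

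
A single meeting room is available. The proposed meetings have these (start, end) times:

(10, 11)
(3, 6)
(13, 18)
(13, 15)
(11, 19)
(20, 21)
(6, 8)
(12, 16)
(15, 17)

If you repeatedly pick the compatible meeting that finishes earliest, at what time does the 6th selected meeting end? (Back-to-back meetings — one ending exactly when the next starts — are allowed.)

21

Sort by end time and greedily take each interval whose start is ≥ the last chosen end.
Sorted by end: (3,6)  (6,8)  (10,11)  (13,15)  (12,16)  (15,17)  (13,18)  (11,19)  (20,21)
take (3,6); take (6,8); take (10,11); take (13,15); take (15,17); take (20,21).
Selected: (3,6) (6,8) (10,11) (13,15) (15,17) (20,21)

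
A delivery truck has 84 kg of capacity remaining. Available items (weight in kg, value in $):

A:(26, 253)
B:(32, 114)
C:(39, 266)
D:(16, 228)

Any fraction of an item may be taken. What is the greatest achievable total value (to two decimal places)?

Order: D (228/16=14.25) > A (253/26=9.73) > C (266/39=6.82) > B (114/32=3.56)
Fill: take D (16 @ 228) → take A (26 @ 253) → take C (39 @ 266) → take 3/32 of B → 10.69; 84/84 used.
Total value = 757.69

757.69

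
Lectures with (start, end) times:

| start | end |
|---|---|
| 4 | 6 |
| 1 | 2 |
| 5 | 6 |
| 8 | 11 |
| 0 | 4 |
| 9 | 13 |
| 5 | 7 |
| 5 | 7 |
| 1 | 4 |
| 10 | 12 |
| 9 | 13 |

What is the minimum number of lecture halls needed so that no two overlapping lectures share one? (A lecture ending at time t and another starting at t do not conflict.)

4

starts: [0, 1, 1, 4, 5, 5, 5, 8, 9, 9, 10]
ends:   [2, 4, 4, 6, 6, 7, 7, 11, 12, 13, 13]
s0→1 s1→2 s1→3 e2→2 e4→1 e4→0 s4→1 s5→2 s5→3 s5→4  — peak 4.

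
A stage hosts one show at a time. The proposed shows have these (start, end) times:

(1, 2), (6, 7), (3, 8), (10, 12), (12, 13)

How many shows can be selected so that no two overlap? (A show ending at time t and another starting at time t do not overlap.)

Sorted by end: (1,2)  (6,7)  (3,8)  (10,12)  (12,13)
take (1,2); take (6,7); skip (3,8); take (10,12); take (12,13).
Selected 4 shows.

4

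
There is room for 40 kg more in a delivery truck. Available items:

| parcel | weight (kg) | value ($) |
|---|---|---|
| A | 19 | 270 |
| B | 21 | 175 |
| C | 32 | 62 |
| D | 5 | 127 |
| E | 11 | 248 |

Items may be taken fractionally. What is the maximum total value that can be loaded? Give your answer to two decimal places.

686.67

Greedy by value/weight ratio, highest first.
Ratios (sorted): D 25.40, E 22.55, A 14.21, B 8.33, C 1.94
take D (5 @ 127); take E (11 @ 248); take A (19 @ 270); take 5/21 of B → 41.67. Capacity used 40/40.
Total value = 686.67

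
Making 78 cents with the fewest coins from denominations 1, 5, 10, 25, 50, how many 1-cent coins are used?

3

Greedy: take as many of the largest coin as possible, then repeat with the remainder.
78 = 1×50 + 1×25 + 3×1
Count of 1: 3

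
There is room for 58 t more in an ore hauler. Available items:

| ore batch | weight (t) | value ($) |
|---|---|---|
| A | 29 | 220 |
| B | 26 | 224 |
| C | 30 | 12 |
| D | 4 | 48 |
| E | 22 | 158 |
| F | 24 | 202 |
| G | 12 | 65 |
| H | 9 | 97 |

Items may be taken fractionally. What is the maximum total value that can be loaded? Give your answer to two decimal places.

528.92

Order: D (48/4=12.00) > H (97/9=10.78) > B (224/26=8.62) > F (202/24=8.42) > A (220/29=7.59) > E (158/22=7.18) > G (65/12=5.42) > C (12/30=0.40)
Fill: take D (4 @ 48) → take H (9 @ 97) → take B (26 @ 224) → take 19/24 of F → 159.92; 58/58 used.
Total value = 528.92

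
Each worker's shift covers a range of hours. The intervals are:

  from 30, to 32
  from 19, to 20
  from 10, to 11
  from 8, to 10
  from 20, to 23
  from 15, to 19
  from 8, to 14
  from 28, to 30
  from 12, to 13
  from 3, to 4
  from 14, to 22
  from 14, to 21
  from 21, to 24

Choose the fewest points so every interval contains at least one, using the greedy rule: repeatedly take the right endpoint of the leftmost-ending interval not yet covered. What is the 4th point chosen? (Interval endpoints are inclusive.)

Process intervals by earliest right end; each time one isn't hit yet, stab at its right endpoint.
Sorted: [3,4] [8,10] [10,11] [12,13] [8,14] [15,19] [19,20] [14,21] [14,22] [20,23] [21,24] [28,30] [30,32]
{[3,4]} hit by 4; {[8,10],[10,11]} hit by 10; {[12,13],[8,14]} hit by 13; {[15,19],[19,20],[14,21],[14,22]} hit by 19; {[20,23],[21,24]} hit by 23; {[28,30],[30,32]} hit by 30.
Points: 4, 10, 13, 19, 23, 30 (6 total).

19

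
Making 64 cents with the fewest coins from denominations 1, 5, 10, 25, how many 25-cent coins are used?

64 − 2×25→14 − 1×10→4 − 4×1→0
Count of 25: 2

2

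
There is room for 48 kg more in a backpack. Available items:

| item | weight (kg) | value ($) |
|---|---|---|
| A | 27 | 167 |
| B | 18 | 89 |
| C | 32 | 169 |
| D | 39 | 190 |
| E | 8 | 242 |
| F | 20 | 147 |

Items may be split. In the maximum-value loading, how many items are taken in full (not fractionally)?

2

Greedy by value/weight ratio, highest first.
Order: E (242/8=30.25) > F (147/20=7.35) > A (167/27=6.19) > C (169/32=5.28) > B (89/18=4.94) > D (190/39=4.87)
Fill: take E (8 @ 242) → take F (20 @ 147) → take 20/27 of A → 123.70; 48/48 used.
2 item(s) taken whole; one partial (take 20/27 of A).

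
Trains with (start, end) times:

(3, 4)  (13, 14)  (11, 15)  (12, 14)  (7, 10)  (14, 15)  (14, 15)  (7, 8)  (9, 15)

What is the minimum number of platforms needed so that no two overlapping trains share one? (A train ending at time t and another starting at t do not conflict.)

4

The answer is the maximum number of intervals overlapping at any instant.
Events (time:±→running): 3:+→1 4:-→0 7:+→1 7:+→2 8:-→1 9:+→2 10:-→1 11:+→2 12:+→3 13:+→4 … peak 4.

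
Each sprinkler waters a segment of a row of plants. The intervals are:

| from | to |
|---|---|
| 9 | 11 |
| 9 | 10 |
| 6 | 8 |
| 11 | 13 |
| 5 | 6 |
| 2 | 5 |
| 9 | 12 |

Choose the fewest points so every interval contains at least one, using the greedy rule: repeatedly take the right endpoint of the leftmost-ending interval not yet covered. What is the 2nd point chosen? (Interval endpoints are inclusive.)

Sort by right endpoint; whenever an interval is uncovered, place a point at its right end.
By right end: [2,5]  [5,6]  [6,8]  [9,10]  [9,11]  [9,12]  [11,13]
[2,5] uncovered → point at 5; [6,8] uncovered → point at 8; [9,10] uncovered → point at 10; [11,13] uncovered → point at 13.
Points: 5, 8, 10, 13 (4 total).

8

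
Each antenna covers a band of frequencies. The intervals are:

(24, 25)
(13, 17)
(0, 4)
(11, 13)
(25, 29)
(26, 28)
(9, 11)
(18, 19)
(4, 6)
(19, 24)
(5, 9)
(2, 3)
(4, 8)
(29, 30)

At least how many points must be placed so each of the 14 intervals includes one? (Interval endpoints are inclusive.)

8

Process intervals by earliest right end; each time one isn't hit yet, stab at its right endpoint.
By right end: [2,3]  [0,4]  [4,6]  [4,8]  [5,9]  [9,11]  [11,13]  [13,17]  [18,19]  [19,24]  [24,25]  [26,28]  [25,29]  [29,30]
[2,3] uncovered → point at 3; [4,6] uncovered → point at 6; [9,11] uncovered → point at 11; [13,17] uncovered → point at 17; [18,19] uncovered → point at 19; [24,25] uncovered → point at 25; [26,28] uncovered → point at 28; [29,30] uncovered → point at 30.
Points: 3, 6, 11, 17, 19, 25, 28, 30 (8 total).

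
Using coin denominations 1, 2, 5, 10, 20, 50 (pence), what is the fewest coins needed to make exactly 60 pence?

2

Use the largest denomination that fits, subtract, and repeat.
60 = 1×50 + 1×10
Total coins = 1 + 1 = 2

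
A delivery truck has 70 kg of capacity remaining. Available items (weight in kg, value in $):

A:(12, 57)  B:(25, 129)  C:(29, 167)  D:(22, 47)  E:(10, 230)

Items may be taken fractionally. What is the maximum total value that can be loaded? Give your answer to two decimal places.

Sort by value per unit weight and fill in that order.
Order: E (230/10=23.00) > C (167/29=5.76) > B (129/25=5.16) > A (57/12=4.75) > D (47/22=2.14)
Fill: take E (10 @ 230) → take C (29 @ 167) → take B (25 @ 129) → take 6/12 of A → 28.50; 70/70 used.
Total value = 554.50

554.50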